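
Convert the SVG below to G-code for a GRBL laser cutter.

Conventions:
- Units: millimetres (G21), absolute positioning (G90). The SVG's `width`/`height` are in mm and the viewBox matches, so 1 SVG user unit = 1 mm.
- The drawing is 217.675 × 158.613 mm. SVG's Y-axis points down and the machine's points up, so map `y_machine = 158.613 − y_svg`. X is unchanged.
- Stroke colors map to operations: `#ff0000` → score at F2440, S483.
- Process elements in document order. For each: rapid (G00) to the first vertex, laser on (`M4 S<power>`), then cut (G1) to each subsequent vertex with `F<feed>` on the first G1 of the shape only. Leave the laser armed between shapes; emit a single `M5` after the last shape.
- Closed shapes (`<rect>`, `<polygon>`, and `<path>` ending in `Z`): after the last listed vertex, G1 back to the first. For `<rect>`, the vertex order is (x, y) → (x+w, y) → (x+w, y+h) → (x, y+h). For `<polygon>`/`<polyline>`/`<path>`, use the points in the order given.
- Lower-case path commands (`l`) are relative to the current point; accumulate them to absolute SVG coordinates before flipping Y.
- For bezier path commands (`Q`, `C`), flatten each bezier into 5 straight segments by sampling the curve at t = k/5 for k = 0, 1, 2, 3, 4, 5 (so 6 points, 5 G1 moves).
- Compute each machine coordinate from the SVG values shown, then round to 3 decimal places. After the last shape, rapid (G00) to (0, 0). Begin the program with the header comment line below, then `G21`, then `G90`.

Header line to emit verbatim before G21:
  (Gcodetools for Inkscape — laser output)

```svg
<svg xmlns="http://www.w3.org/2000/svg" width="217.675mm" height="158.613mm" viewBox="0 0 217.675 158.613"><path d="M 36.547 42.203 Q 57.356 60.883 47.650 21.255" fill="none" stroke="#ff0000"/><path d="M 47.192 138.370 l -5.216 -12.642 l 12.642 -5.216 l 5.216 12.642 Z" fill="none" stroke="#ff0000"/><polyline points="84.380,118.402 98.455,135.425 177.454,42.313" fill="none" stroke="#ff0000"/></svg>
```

(Gcodetools for Inkscape — laser output)
G21
G90
G00 X36.547 Y116.410
M4 S483
G1 X43.650 Y111.270 F2440
G1 X48.312 Y110.795
G1 X50.532 Y114.985
G1 X50.312 Y123.839
G1 X47.650 Y137.358
G00 X47.192 Y20.243
M4 S483
G1 X41.976 Y32.885 F2440
G1 X54.618 Y38.101
G1 X59.834 Y25.459
G1 X47.192 Y20.243
G00 X84.380 Y40.211
M4 S483
G1 X98.455 Y23.188 F2440
G1 X177.454 Y116.300
M5
G00 X0.000 Y0.000

1 u = 1 mm; y_m = 158.613 − y.

[1] `<path>` quadratic bezier, #ff0000→score S483 F2440: (36.547,116.410) → (43.650,111.270) → (48.312,110.795) → (50.532,114.985) → (50.312,123.839) → (47.650,137.358)

[2] `<path>` regular polygon, #ff0000→score S483 F2440: (47.192,20.243) → (41.976,32.885) → (54.618,38.101) → (59.834,25.459) → (47.192,20.243) (closed)

[3] `<polyline>` open polyline, #ff0000→score S483 F2440: (84.380,40.211) → (98.455,23.188) → (177.454,116.300)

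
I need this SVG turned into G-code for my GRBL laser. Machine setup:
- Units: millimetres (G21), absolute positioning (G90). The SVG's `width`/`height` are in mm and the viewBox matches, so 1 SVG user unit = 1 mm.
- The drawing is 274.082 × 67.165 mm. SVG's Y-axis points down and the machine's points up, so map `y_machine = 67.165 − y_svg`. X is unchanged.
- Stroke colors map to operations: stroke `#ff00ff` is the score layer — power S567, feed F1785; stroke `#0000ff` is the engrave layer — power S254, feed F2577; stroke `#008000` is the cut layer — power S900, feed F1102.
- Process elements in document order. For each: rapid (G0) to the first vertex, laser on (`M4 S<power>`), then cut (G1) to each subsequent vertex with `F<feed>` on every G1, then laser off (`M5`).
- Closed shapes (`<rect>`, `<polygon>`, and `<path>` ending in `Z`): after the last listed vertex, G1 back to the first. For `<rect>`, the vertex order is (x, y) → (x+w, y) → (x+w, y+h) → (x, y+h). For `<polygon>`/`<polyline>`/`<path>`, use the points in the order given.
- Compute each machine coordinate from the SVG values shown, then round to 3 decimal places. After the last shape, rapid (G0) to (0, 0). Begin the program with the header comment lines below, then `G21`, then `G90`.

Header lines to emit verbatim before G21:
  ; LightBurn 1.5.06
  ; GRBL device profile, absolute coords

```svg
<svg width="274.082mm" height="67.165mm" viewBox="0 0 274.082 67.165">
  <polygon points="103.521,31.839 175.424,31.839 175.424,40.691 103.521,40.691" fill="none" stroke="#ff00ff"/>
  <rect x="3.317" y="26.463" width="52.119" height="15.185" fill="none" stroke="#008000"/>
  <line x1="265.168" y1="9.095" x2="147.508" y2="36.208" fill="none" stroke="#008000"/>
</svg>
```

viewBox `0 0 274.082 67.165` with mm width/height → 1 unit = 1 mm. Flip: y_m = 67.165 − y_svg.

**Shape 1** — `<polygon>` rectangle, stroke `#ff00ff` → score (S567, F1785). Machine vertices: (103.521,35.326) → (175.424,35.326) → (175.424,26.474) → (103.521,26.474) → (103.521,35.326). Closed: final G1 returns to the first vertex.

**Shape 2** — `<rect>` rectangle, stroke `#008000` → cut (S900, F1102). Machine vertices: (3.317,40.702) → (55.436,40.702) → (55.436,25.517) → (3.317,25.517) → (3.317,40.702). Closed: final G1 returns to the first vertex.

**Shape 3** — `<line>` line segment, stroke `#008000` → cut (S900, F1102). Machine vertices: (265.168,58.070) → (147.508,30.957). Open path.

; LightBurn 1.5.06
; GRBL device profile, absolute coords
G21
G90
G0 X103.521 Y35.326
M4 S567
G1 X175.424 Y35.326 F1785
G1 X175.424 Y26.474 F1785
G1 X103.521 Y26.474 F1785
G1 X103.521 Y35.326 F1785
M5
G0 X3.317 Y40.702
M4 S900
G1 X55.436 Y40.702 F1102
G1 X55.436 Y25.517 F1102
G1 X3.317 Y25.517 F1102
G1 X3.317 Y40.702 F1102
M5
G0 X265.168 Y58.070
M4 S900
G1 X147.508 Y30.957 F1102
M5
G0 X0.000 Y0.000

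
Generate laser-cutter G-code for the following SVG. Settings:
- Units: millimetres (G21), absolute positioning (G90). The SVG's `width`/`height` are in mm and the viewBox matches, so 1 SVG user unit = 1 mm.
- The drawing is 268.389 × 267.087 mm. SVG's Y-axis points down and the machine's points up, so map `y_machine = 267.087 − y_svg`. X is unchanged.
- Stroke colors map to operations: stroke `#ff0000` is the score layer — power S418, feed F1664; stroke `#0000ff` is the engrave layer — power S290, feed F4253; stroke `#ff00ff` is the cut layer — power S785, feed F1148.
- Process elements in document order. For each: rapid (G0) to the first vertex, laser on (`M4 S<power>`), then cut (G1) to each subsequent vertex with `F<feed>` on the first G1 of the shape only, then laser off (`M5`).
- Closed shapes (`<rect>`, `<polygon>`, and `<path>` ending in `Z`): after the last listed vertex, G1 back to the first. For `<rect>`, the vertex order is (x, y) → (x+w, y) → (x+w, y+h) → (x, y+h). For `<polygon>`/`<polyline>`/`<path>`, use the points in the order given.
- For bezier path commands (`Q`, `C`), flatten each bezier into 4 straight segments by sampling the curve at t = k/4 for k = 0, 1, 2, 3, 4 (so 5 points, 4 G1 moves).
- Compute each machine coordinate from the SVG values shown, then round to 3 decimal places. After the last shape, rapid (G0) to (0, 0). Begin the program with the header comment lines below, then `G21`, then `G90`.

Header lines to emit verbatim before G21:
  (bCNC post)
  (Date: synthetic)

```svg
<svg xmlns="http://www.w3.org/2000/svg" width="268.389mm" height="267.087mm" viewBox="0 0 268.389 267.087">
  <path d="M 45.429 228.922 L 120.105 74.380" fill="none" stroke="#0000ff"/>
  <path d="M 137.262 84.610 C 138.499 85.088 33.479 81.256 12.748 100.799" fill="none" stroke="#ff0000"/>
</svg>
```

1 u = 1 mm; y_m = 267.087 − y.

[1] `<path>` line segment, #0000ff→engrave S290 F4253: (45.429,38.165) → (120.105,192.707)

[2] `<path>` cubic bezier, #ff0000→score S418 F1664: (137.262,182.477) → (121.244,182.494) → (83.243,181.532) → (41.123,176.995) → (12.748,166.288)

(bCNC post)
(Date: synthetic)
G21
G90
G0 X45.429 Y38.165
M4 S290
G1 X120.105 Y192.707 F4253
M5
G0 X137.262 Y182.477
M4 S418
G1 X121.244 Y182.494 F1664
G1 X83.243 Y181.532
G1 X41.123 Y176.995
G1 X12.748 Y166.288
M5
G0 X0.000 Y0.000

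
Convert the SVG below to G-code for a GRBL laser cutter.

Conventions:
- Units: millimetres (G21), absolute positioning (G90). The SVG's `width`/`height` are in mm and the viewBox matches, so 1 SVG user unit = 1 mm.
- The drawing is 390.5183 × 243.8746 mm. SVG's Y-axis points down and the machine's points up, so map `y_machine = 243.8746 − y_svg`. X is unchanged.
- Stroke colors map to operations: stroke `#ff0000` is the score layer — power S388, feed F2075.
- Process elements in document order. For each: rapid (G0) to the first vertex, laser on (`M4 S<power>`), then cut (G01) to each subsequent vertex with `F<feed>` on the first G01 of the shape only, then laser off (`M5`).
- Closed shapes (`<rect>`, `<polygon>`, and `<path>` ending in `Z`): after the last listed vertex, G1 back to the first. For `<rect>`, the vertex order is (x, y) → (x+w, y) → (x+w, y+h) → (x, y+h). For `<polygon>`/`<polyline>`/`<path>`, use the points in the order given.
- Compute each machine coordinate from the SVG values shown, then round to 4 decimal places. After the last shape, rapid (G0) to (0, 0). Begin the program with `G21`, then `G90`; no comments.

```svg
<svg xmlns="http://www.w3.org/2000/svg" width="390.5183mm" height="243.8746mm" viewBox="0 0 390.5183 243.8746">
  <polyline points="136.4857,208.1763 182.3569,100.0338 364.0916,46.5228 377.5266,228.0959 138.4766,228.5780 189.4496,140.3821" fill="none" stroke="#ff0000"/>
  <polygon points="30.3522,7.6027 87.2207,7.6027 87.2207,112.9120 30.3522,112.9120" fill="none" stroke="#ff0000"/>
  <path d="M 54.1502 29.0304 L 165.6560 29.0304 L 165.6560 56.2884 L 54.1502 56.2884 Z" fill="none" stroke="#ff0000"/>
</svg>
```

Since the viewBox matches the mm dimensions, user units are millimetres directly. The only transform is the Y-flip y_m = 243.8746 − y_svg.

Shape 1 is a open polyline drawn with `<polyline>`. Its stroke #ff0000 means score at S388, F2075. After flipping Y the toolpath is (136.4857,35.6983) → (182.3569,143.8408) → (364.0916,197.3518) → (377.5266,15.7787) → (138.4766,15.2966) → (189.4496,103.4925).

Shape 2 is a rectangle drawn with `<polygon>`. Its stroke #ff0000 means score at S388, F2075. After flipping Y the toolpath is (30.3522,236.2719) → (87.2207,236.2719) → (87.2207,130.9626) → (30.3522,130.9626) → (30.3522,236.2719), returning to the start.

Shape 3 is a rectangle drawn with `<path>`. Its stroke #ff0000 means score at S388, F2075. After flipping Y the toolpath is (54.1502,214.8442) → (165.6560,214.8442) → (165.6560,187.5862) → (54.1502,187.5862) → (54.1502,214.8442), returning to the start.

G21
G90
G0 X136.4857 Y35.6983
M4 S388
G01 X182.3569 Y143.8408 F2075
G01 X364.0916 Y197.3518
G01 X377.5266 Y15.7787
G01 X138.4766 Y15.2966
G01 X189.4496 Y103.4925
M5
G0 X30.3522 Y236.2719
M4 S388
G01 X87.2207 Y236.2719 F2075
G01 X87.2207 Y130.9626
G01 X30.3522 Y130.9626
G01 X30.3522 Y236.2719
M5
G0 X54.1502 Y214.8442
M4 S388
G01 X165.6560 Y214.8442 F2075
G01 X165.6560 Y187.5862
G01 X54.1502 Y187.5862
G01 X54.1502 Y214.8442
M5
G0 X0.0000 Y0.0000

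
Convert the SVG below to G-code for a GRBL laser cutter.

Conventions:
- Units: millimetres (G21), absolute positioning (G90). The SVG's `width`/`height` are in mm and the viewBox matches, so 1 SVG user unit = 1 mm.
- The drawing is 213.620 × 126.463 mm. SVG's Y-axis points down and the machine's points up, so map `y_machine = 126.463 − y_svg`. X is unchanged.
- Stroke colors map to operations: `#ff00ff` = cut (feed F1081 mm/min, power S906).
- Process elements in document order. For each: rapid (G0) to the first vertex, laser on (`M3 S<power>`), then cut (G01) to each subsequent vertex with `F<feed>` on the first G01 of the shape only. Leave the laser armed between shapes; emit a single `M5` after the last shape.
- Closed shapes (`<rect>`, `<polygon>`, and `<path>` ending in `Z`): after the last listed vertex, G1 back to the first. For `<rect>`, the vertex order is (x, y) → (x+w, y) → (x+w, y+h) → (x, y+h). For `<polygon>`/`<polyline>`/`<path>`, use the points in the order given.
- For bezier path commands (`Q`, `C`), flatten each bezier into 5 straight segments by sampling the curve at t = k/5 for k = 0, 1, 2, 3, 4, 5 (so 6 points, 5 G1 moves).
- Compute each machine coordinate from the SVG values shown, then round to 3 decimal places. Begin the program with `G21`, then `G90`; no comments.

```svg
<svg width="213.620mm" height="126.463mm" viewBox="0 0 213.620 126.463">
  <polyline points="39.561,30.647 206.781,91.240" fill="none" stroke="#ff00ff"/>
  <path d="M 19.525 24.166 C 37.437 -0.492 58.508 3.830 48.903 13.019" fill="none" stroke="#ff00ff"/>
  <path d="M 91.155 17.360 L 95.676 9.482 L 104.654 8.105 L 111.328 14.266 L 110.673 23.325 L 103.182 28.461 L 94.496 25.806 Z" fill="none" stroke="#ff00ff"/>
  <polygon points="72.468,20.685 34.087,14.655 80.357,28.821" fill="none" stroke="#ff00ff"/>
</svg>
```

G21
G90
G0 X39.561 Y95.816
M3 S906
G01 X206.781 Y35.223 F1081
G0 X19.525 Y102.297
M3 S906
G01 X30.381 Y113.807 F1081
G01 X40.370 Y119.519
G01 X47.870 Y120.591
G01 X51.256 Y118.180
G01 X48.903 Y113.444
G0 X91.155 Y109.103
M3 S906
G01 X95.676 Y116.981 F1081
G01 X104.654 Y118.358
G01 X111.328 Y112.197
G01 X110.673 Y103.138
G01 X103.182 Y98.002
G01 X94.496 Y100.657
G01 X91.155 Y109.103
G0 X72.468 Y105.778
M3 S906
G01 X34.087 Y111.808 F1081
G01 X80.357 Y97.642
G01 X72.468 Y105.778
M5

1 u = 1 mm; y_m = 126.463 − y.

[1] `<polyline>` line segment, #ff00ff→cut S906 F1081: (39.561,95.816) → (206.781,35.223)

[2] `<path>` cubic bezier, #ff00ff→cut S906 F1081: (19.525,102.297) → (30.381,113.807) → (40.370,119.519) → (47.870,120.591) → (51.256,118.180) → (48.903,113.444)

[3] `<path>` regular polygon, #ff00ff→cut S906 F1081: (91.155,109.103) → (95.676,116.981) → (104.654,118.358) → (111.328,112.197) → (110.673,103.138) → (103.182,98.002) → (94.496,100.657) → (91.155,109.103) (closed)

[4] `<polygon>` closed polygon, #ff00ff→cut S906 F1081: (72.468,105.778) → (34.087,111.808) → (80.357,97.642) → (72.468,105.778) (closed)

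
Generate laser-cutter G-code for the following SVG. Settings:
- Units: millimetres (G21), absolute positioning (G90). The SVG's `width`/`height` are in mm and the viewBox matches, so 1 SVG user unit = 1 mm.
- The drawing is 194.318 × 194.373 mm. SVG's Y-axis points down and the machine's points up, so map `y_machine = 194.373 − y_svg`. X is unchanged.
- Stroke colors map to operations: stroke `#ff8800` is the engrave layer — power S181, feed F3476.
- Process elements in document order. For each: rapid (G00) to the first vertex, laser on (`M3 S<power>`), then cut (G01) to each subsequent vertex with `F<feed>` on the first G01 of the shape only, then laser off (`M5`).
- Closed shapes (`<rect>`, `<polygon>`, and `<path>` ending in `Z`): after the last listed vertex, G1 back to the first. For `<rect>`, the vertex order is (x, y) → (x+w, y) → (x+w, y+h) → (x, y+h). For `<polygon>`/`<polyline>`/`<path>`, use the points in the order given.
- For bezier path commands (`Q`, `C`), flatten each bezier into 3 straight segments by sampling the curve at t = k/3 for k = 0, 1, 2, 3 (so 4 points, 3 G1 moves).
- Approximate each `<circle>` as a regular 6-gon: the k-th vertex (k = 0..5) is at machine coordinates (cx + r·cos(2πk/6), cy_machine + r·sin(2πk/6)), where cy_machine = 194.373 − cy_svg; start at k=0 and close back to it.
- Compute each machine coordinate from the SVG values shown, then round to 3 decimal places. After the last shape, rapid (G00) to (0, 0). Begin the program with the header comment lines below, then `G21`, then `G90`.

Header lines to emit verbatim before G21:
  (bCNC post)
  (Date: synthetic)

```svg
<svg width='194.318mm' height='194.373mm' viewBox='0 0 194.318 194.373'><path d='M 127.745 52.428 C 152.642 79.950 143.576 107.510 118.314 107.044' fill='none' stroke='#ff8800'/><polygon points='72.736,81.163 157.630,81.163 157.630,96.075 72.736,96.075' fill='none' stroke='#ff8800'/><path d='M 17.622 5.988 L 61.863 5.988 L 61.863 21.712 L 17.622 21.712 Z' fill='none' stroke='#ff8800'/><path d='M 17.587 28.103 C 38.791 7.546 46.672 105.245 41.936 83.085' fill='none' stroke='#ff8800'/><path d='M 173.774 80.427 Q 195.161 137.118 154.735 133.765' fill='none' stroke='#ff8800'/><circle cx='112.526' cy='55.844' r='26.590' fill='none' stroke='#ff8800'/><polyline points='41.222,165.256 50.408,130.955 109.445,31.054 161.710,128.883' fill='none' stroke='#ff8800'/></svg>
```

(bCNC post)
(Date: synthetic)
G21
G90
G00 X127.745 Y141.945
M3 S181
G01 X141.979 Y115.450 F3476
G01 X137.519 Y95.166
G01 X118.314 Y87.329
M5
G00 X72.736 Y113.210
M3 S181
G01 X157.630 Y113.210 F3476
G01 X157.630 Y98.298
G01 X72.736 Y98.298
G01 X72.736 Y113.210
M5
G00 X17.622 Y188.385
M3 S181
G01 X61.863 Y188.385 F3476
G01 X61.863 Y172.661
G01 X17.622 Y172.661
G01 X17.622 Y188.385
M5
G00 X17.587 Y166.270
M3 S181
G01 X34.376 Y156.227 F3476
G01 X42.440 Y120.262
G01 X41.936 Y111.288
M5
G00 X173.774 Y113.946
M3 S181
G01 X181.164 Y82.824 F3476
G01 X174.818 Y65.044
G01 X154.735 Y60.608
M5
G00 X139.116 Y138.529
M3 S181
G01 X125.821 Y161.557 F3476
G01 X99.231 Y161.557
G01 X85.936 Y138.529
G01 X99.231 Y115.501
G01 X125.821 Y115.501
G01 X139.116 Y138.529
M5
G00 X41.222 Y29.117
M3 S181
G01 X50.408 Y63.418 F3476
G01 X109.445 Y163.319
G01 X161.710 Y65.490
M5
G00 X0.000 Y0.000

1 u = 1 mm; y_m = 194.373 − y.

[1] `<path>` cubic bezier, #ff8800→engrave S181 F3476: (127.745,141.945) → (141.979,115.450) → (137.519,95.166) → (118.314,87.329)

[2] `<polygon>` rectangle, #ff8800→engrave S181 F3476: (72.736,113.210) → (157.630,113.210) → (157.630,98.298) → (72.736,98.298) → (72.736,113.210) (closed)

[3] `<path>` rectangle, #ff8800→engrave S181 F3476: (17.622,188.385) → (61.863,188.385) → (61.863,172.661) → (17.622,172.661) → (17.622,188.385) (closed)

[4] `<path>` cubic bezier, #ff8800→engrave S181 F3476: (17.587,166.270) → (34.376,156.227) → (42.440,120.262) → (41.936,111.288)

[5] `<path>` quadratic bezier, #ff8800→engrave S181 F3476: (173.774,113.946) → (181.164,82.824) → (174.818,65.044) → (154.735,60.608)

[6] `<circle>` circle, #ff8800→engrave S181 F3476: (139.116,138.529) → (125.821,161.557) → (99.231,161.557) → (85.936,138.529) → (99.231,115.501) → (125.821,115.501) → (139.116,138.529) (closed)

[7] `<polyline>` open polyline, #ff8800→engrave S181 F3476: (41.222,29.117) → (50.408,63.418) → (109.445,163.319) → (161.710,65.490)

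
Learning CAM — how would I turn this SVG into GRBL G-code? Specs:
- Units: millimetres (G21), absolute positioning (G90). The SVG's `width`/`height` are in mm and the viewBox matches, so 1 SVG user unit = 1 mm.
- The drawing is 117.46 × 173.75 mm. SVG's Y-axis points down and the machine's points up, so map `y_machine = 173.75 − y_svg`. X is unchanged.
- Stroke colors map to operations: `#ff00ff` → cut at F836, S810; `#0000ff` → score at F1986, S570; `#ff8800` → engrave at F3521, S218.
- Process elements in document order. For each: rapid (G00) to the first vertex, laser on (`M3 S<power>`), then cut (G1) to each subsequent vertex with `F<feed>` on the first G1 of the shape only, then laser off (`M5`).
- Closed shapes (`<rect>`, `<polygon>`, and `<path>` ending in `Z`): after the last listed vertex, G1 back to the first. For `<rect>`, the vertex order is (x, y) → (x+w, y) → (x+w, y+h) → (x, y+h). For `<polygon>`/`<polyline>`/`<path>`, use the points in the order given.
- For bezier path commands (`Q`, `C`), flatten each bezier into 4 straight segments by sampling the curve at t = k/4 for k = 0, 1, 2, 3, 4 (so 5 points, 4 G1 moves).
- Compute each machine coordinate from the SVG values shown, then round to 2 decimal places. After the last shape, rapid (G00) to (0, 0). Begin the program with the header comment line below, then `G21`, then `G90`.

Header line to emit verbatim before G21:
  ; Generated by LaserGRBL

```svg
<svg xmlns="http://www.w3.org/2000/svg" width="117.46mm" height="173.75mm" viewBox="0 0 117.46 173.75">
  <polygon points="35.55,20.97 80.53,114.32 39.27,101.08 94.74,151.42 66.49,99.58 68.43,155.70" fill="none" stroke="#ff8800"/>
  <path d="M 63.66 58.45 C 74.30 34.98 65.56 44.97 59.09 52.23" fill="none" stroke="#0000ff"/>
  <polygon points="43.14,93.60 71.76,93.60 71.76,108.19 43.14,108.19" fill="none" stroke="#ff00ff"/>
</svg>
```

viewBox `0 0 117.46 173.75` with mm width/height → 1 unit = 1 mm. Flip: y_m = 173.75 − y_svg.

**Shape 1** — `<polygon>` closed polygon, stroke `#ff8800` → engrave (S218, F3521). Machine vertices: (35.55,152.78) → (80.53,59.43) → (39.27,72.67) → (94.74,22.33) → (66.49,74.17) → (68.43,18.05) → (35.55,152.78). Closed: final G1 returns to the first vertex.

**Shape 2** — `<path>` cubic bezier, stroke `#0000ff` → score (S570, F1986). Control points (SVG): P0=(63.66,58.45), P1=(74.30,34.98), P2=(65.56,44.97), P3=(59.09,52.23); sampled at t=k/4. Machine vertices: (63.66,115.30) → (68.34,127.19) → (67.79,129.93) → (64.03,126.91) → (59.09,121.52). Open path.

**Shape 3** — `<polygon>` rectangle, stroke `#ff00ff` → cut (S810, F836). Machine vertices: (43.14,80.15) → (71.76,80.15) → (71.76,65.56) → (43.14,65.56) → (43.14,80.15). Closed: final G1 returns to the first vertex.

; Generated by LaserGRBL
G21
G90
G00 X35.55 Y152.78
M3 S218
G1 X80.53 Y59.43 F3521
G1 X39.27 Y72.67
G1 X94.74 Y22.33
G1 X66.49 Y74.17
G1 X68.43 Y18.05
G1 X35.55 Y152.78
M5
G00 X63.66 Y115.30
M3 S570
G1 X68.34 Y127.19 F1986
G1 X67.79 Y129.93
G1 X64.03 Y126.91
G1 X59.09 Y121.52
M5
G00 X43.14 Y80.15
M3 S810
G1 X71.76 Y80.15 F836
G1 X71.76 Y65.56
G1 X43.14 Y65.56
G1 X43.14 Y80.15
M5
G00 X0.00 Y0.00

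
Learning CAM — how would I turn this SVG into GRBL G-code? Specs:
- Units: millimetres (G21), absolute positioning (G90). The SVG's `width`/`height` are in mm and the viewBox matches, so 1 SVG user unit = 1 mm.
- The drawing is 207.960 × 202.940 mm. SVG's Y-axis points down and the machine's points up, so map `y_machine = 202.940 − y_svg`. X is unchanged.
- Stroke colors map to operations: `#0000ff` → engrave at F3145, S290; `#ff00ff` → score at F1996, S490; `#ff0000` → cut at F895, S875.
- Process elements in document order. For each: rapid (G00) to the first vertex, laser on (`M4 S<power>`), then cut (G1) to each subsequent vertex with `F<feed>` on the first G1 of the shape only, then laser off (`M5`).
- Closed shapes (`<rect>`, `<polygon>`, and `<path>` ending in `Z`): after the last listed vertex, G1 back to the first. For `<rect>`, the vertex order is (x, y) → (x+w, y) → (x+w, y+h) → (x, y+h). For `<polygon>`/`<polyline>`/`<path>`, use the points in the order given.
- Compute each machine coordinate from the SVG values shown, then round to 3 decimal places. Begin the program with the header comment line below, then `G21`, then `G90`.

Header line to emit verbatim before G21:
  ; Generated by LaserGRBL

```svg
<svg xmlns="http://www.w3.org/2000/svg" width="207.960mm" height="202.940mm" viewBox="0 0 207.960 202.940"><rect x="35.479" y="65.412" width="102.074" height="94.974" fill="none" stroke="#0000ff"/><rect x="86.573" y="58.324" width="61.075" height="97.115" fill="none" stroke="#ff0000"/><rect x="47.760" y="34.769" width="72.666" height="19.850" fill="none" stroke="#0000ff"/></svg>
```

; Generated by LaserGRBL
G21
G90
G00 X35.479 Y137.528
M4 S290
G1 X137.553 Y137.528 F3145
G1 X137.553 Y42.554
G1 X35.479 Y42.554
G1 X35.479 Y137.528
M5
G00 X86.573 Y144.616
M4 S875
G1 X147.648 Y144.616 F895
G1 X147.648 Y47.501
G1 X86.573 Y47.501
G1 X86.573 Y144.616
M5
G00 X47.760 Y168.171
M4 S290
G1 X120.426 Y168.171 F3145
G1 X120.426 Y148.321
G1 X47.760 Y148.321
G1 X47.760 Y168.171
M5

viewBox `0 0 207.960 202.940` with mm width/height → 1 unit = 1 mm. Flip: y_m = 202.940 − y_svg.

**Shape 1** — `<rect>` rectangle, stroke `#0000ff` → engrave (S290, F3145). Machine vertices: (35.479,137.528) → (137.553,137.528) → (137.553,42.554) → (35.479,42.554) → (35.479,137.528). Closed: final G1 returns to the first vertex.

**Shape 2** — `<rect>` rectangle, stroke `#ff0000` → cut (S875, F895). Machine vertices: (86.573,144.616) → (147.648,144.616) → (147.648,47.501) → (86.573,47.501) → (86.573,144.616). Closed: final G1 returns to the first vertex.

**Shape 3** — `<rect>` rectangle, stroke `#0000ff` → engrave (S290, F3145). Machine vertices: (47.760,168.171) → (120.426,168.171) → (120.426,148.321) → (47.760,148.321) → (47.760,168.171). Closed: final G1 returns to the first vertex.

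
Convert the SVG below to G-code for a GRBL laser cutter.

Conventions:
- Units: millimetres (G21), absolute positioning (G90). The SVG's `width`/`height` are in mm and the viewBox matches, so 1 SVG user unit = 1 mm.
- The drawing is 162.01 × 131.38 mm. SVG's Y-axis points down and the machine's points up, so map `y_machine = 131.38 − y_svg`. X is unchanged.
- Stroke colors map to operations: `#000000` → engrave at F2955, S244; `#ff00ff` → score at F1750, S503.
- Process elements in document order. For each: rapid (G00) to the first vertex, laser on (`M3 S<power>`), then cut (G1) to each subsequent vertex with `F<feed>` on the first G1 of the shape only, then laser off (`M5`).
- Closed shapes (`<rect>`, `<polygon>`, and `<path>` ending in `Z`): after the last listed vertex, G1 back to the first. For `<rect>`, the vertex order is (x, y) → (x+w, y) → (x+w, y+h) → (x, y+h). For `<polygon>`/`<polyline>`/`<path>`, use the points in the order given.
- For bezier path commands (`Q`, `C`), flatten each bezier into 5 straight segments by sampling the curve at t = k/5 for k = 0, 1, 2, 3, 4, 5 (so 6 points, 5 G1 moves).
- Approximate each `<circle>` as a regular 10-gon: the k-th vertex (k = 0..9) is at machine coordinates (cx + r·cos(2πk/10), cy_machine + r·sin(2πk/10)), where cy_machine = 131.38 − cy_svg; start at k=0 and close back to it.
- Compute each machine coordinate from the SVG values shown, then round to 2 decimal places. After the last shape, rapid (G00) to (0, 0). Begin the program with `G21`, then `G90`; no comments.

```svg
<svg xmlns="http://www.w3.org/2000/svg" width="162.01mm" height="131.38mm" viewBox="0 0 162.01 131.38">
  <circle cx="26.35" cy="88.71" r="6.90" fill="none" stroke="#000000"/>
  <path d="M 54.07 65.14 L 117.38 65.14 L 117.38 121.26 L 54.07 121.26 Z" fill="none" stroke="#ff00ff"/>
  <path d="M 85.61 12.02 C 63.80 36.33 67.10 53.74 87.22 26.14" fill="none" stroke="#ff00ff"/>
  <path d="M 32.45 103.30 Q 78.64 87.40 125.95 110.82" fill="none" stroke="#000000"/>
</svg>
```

viewBox `0 0 162.01 131.38` with mm width/height → 1 unit = 1 mm. Flip: y_m = 131.38 − y_svg.

**Shape 1** — `<circle>` circle, stroke `#000000` → engrave (S244, F2955). Machine vertices: (33.25,42.67) → (31.93,46.73) → (28.48,49.23) → (24.22,49.23) → (20.77,46.73) → (19.45,42.67) → (20.77,38.61) → (24.22,36.11) → (28.48,36.11) → (31.93,38.61) → (33.25,42.67). Closed: final G1 returns to the first vertex.

**Shape 2** — `<path>` rectangle, stroke `#ff00ff` → score (S503, F1750). Machine vertices: (54.07,66.24) → (117.38,66.24) → (117.38,10.12) → (54.07,10.12) → (54.07,66.24). Closed: final G1 returns to the first vertex.

**Shape 3** — `<path>` cubic bezier, stroke `#ff00ff` → score (S503, F1750). Control points (SVG): P0=(85.61,12.02), P1=(63.80,36.33), P2=(67.10,53.74), P3=(87.22,26.14); sampled at t=k/5. Machine vertices: (85.61,119.36) → (75.47,105.91) → (70.96,95.94) → (71.68,91.29) → (77.23,93.78) → (87.22,105.24). Open path.

**Shape 4** — `<path>` quadratic bezier, stroke `#000000` → engrave (S244, F2955). Control points (SVG): P0=(32.45,103.30), P1=(78.64,87.40), P2=(125.95,110.82); sampled at t=k/5. Machine vertices: (32.45,28.08) → (50.97,32.87) → (69.58,34.51) → (88.28,33.00) → (107.07,28.36) → (125.95,20.56). Open path.

G21
G90
G00 X33.25 Y42.67
M3 S244
G1 X31.93 Y46.73 F2955
G1 X28.48 Y49.23
G1 X24.22 Y49.23
G1 X20.77 Y46.73
G1 X19.45 Y42.67
G1 X20.77 Y38.61
G1 X24.22 Y36.11
G1 X28.48 Y36.11
G1 X31.93 Y38.61
G1 X33.25 Y42.67
M5
G00 X54.07 Y66.24
M3 S503
G1 X117.38 Y66.24 F1750
G1 X117.38 Y10.12
G1 X54.07 Y10.12
G1 X54.07 Y66.24
M5
G00 X85.61 Y119.36
M3 S503
G1 X75.47 Y105.91 F1750
G1 X70.96 Y95.94
G1 X71.68 Y91.29
G1 X77.23 Y93.78
G1 X87.22 Y105.24
M5
G00 X32.45 Y28.08
M3 S244
G1 X50.97 Y32.87 F2955
G1 X69.58 Y34.51
G1 X88.28 Y33.00
G1 X107.07 Y28.36
G1 X125.95 Y20.56
M5
G00 X0.00 Y0.00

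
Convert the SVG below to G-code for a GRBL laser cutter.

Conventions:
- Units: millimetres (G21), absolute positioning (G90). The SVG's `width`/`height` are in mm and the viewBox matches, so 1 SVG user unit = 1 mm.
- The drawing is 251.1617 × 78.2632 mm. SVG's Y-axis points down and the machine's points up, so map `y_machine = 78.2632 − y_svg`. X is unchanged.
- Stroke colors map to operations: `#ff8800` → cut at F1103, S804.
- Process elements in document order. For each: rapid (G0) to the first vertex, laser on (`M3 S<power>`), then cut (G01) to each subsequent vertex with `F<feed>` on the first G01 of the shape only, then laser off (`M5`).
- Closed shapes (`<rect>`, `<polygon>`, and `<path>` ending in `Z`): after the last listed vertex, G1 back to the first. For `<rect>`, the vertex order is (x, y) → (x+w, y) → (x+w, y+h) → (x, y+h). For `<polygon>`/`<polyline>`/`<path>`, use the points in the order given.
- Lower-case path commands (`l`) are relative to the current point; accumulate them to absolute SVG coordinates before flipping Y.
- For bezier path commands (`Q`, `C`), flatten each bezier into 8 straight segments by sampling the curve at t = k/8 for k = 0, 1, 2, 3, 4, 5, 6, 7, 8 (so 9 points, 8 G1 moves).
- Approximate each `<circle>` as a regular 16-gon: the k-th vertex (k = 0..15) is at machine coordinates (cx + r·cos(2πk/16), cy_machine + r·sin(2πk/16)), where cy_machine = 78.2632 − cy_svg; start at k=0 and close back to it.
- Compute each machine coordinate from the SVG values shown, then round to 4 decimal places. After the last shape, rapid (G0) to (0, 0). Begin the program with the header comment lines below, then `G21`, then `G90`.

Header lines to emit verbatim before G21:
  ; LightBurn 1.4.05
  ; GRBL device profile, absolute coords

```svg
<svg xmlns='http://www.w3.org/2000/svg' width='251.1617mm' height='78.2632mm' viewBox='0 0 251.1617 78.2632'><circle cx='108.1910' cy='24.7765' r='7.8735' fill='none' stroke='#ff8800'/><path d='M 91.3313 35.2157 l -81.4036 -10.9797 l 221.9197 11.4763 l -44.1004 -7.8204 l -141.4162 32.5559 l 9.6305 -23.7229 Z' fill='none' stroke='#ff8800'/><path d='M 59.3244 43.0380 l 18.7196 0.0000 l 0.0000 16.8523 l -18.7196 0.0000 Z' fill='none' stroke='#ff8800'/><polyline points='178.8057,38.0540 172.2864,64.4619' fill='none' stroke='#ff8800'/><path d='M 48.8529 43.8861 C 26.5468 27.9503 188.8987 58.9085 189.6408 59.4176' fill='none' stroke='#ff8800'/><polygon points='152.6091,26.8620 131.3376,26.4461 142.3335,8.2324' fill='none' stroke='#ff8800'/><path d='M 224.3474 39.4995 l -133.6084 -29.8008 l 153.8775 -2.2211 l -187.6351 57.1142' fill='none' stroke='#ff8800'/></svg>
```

; LightBurn 1.4.05
; GRBL device profile, absolute coords
G21
G90
G0 X116.0645 Y53.4867
M3 S804
G01 X115.4652 Y56.4998 F1103
G01 X113.7584 Y59.0541
G01 X111.2041 Y60.7609
G01 X108.1910 Y61.3602
G01 X105.1779 Y60.7609
G01 X102.6236 Y59.0541
G01 X100.9168 Y56.4998
G01 X100.3175 Y53.4867
G01 X100.9168 Y50.4736
G01 X102.6236 Y47.9193
G01 X105.1779 Y46.2125
G01 X108.1910 Y45.6132
G01 X111.2041 Y46.2125
G01 X113.7584 Y47.9193
G01 X115.4652 Y50.4736
G01 X116.0645 Y53.4867
M5
G0 X91.3313 Y43.0475
M3 S804
G01 X9.9277 Y54.0272 F1103
G01 X231.8474 Y42.5509
G01 X187.7470 Y50.3713
G01 X46.3308 Y17.8154
G01 X55.9613 Y41.5383
G01 X91.3313 Y43.0475
M5
G0 X59.3244 Y35.2252
M3 S804
G01 X78.0440 Y35.2252 F1103
G01 X78.0440 Y18.3729
G01 X59.3244 Y18.3729
G01 X59.3244 Y35.2252
M5
G0 X178.8057 Y40.2092
M3 S804
G01 X172.2864 Y13.8013 F1103
M5
G0 X48.8529 Y34.3771
M3 S804
G01 X48.4677 Y38.3059 F1103
G01 X61.3363 Y38.7448
G01 X83.4009 Y36.6001
G01 X110.6038 Y32.7782
G01 X138.8870 Y28.1854
G01 X164.1928 Y23.7281
G01 X182.4634 Y20.3128
G01 X189.6408 Y18.8456
M5
G0 X152.6091 Y51.4012
M3 S804
G01 X131.3376 Y51.8171 F1103
G01 X142.3335 Y70.0308
G01 X152.6091 Y51.4012
M5
G0 X224.3474 Y38.7637
M3 S804
G01 X90.7390 Y68.5645 F1103
G01 X244.6165 Y70.7856
G01 X56.9814 Y13.6714
M5
G0 X0.0000 Y0.0000

viewBox `0 0 251.1617 78.2632` with mm width/height → 1 unit = 1 mm. Flip: y_m = 78.2632 − y_svg.

**Shape 1** — `<circle>` circle, stroke `#ff8800` → cut (S804, F1103). Machine vertices: (116.0645,53.4867) → (115.4652,56.4998) → (113.7584,59.0541) → (111.2041,60.7609) → (108.1910,61.3602) → (105.1779,60.7609) → (102.6236,59.0541) → (100.9168,56.4998) → (100.3175,53.4867) → (100.9168,50.4736) → (102.6236,47.9193) → (105.1779,46.2125) → (108.1910,45.6132) → (111.2041,46.2125) → (113.7584,47.9193) → (115.4652,50.4736) → (116.0645,53.4867). Closed: final G1 returns to the first vertex.

**Shape 2** — `<path>` closed polygon, stroke `#ff8800` → cut (S804, F1103). Machine vertices: (91.3313,43.0475) → (9.9277,54.0272) → (231.8474,42.5509) → (187.7470,50.3713) → (46.3308,17.8154) → (55.9613,41.5383) → (91.3313,43.0475). Closed: final G1 returns to the first vertex.

**Shape 3** — `<path>` rectangle, stroke `#ff8800` → cut (S804, F1103). Machine vertices: (59.3244,35.2252) → (78.0440,35.2252) → (78.0440,18.3729) → (59.3244,18.3729) → (59.3244,35.2252). Closed: final G1 returns to the first vertex.

**Shape 4** — `<polyline>` line segment, stroke `#ff8800` → cut (S804, F1103). Machine vertices: (178.8057,40.2092) → (172.2864,13.8013). Open path.

**Shape 5** — `<path>` cubic bezier, stroke `#ff8800` → cut (S804, F1103). Control points (SVG): P0=(48.8529,43.8861), P1=(26.5468,27.9503), P2=(188.8987,58.9085), P3=(189.6408,59.4176); sampled at t=k/8. Machine vertices: (48.8529,34.3771) → (48.4677,38.3059) → (61.3363,38.7448) → (83.4009,36.6001) → (110.6038,32.7782) → (138.8870,28.1854) → (164.1928,23.7281) → (182.4634,20.3128) → (189.6408,18.8456). Open path.

**Shape 6** — `<polygon>` regular polygon, stroke `#ff8800` → cut (S804, F1103). Machine vertices: (152.6091,51.4012) → (131.3376,51.8171) → (142.3335,70.0308) → (152.6091,51.4012). Closed: final G1 returns to the first vertex.

**Shape 7** — `<path>` open polyline, stroke `#ff8800` → cut (S804, F1103). Machine vertices: (224.3474,38.7637) → (90.7390,68.5645) → (244.6165,70.7856) → (56.9814,13.6714). Open path.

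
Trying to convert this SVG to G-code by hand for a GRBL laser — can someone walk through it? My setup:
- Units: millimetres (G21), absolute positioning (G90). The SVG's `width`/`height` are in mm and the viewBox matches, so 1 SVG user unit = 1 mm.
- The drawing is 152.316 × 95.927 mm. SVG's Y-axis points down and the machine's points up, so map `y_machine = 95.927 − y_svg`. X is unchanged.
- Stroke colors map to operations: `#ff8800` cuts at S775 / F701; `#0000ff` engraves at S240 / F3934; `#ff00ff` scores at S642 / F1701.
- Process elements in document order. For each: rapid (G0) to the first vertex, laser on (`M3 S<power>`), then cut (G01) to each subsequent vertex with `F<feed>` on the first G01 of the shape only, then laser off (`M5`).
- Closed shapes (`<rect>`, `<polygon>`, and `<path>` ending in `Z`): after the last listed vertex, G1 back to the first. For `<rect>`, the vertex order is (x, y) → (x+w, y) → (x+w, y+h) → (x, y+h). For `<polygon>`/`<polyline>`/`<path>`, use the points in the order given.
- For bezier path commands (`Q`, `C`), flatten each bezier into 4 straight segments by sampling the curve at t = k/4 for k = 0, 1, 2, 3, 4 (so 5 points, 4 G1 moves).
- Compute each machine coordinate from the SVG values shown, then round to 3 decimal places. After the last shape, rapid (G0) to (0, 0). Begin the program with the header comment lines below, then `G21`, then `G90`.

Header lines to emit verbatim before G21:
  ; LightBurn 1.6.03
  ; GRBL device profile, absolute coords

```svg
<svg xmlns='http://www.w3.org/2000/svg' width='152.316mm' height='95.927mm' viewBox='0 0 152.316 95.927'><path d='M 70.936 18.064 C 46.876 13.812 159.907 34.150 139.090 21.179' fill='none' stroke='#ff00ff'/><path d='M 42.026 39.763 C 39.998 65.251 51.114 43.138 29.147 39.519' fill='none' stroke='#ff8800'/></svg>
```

; LightBurn 1.6.03
; GRBL device profile, absolute coords
G21
G90
G0 X70.936 Y77.863
M3 S642
G01 X74.362 Y77.346 F1701
G01 X103.797 Y73.036
G01 X133.840 Y70.361
G01 X139.090 Y74.748
M5
G0 X42.026 Y56.164
M3 S775
G01 X42.247 Y44.940 F701
G01 X43.064 Y45.371
G01 X40.141 Y51.259
G01 X29.147 Y56.408
M5
G0 X0.000 Y0.000

Since the viewBox matches the mm dimensions, user units are millimetres directly. The only transform is the Y-flip y_m = 95.927 − y_svg.

Shape 1 is a cubic bezier drawn with `<path>`. Its stroke #ff00ff means score at S642, F1701. After flipping Y the toolpath is (70.936,77.863) → (74.362,77.346) → (103.797,73.036) → (133.840,70.361) → (139.090,74.748).

Shape 2 is a cubic bezier drawn with `<path>`. Its stroke #ff8800 means cut at S775, F701. After flipping Y the toolpath is (42.026,56.164) → (42.247,44.940) → (43.064,45.371) → (40.141,51.259) → (29.147,56.408).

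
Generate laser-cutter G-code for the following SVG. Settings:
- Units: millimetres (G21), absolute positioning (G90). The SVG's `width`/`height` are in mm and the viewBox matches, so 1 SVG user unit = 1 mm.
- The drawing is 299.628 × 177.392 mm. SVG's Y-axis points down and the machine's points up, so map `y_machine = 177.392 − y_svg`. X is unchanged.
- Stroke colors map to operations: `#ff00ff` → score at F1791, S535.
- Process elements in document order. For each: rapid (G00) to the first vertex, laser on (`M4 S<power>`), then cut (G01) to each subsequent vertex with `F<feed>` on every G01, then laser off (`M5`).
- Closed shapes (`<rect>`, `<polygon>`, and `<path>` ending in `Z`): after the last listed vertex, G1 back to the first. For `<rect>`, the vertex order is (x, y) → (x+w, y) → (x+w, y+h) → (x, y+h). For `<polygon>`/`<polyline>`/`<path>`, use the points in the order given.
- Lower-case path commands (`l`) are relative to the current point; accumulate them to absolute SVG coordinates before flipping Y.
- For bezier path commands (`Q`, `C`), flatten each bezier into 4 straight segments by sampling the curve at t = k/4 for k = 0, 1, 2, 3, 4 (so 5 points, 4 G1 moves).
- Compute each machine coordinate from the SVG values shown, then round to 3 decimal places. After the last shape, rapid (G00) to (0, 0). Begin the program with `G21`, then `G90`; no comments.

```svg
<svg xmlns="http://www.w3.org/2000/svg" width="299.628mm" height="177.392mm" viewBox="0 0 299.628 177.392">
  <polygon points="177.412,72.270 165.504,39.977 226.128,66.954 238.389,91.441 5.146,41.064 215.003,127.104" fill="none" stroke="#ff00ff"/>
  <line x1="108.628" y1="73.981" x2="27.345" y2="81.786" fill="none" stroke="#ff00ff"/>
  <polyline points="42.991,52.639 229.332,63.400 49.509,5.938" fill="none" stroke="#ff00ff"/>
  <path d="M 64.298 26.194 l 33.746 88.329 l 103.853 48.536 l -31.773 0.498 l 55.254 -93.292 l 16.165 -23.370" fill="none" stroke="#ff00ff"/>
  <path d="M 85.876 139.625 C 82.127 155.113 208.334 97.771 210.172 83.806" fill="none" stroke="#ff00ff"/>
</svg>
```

Since the viewBox matches the mm dimensions, user units are millimetres directly. The only transform is the Y-flip y_m = 177.392 − y_svg.

Shape 1 is a closed polygon drawn with `<polygon>`. Its stroke #ff00ff means score at S535, F1791. After flipping Y the toolpath is (177.412,105.122) → (165.504,137.415) → (226.128,110.438) → (238.389,85.951) → (5.146,136.328) → (215.003,50.288) → (177.412,105.122), returning to the start.

Shape 2 is a line segment drawn with `<line>`. Its stroke #ff00ff means score at S535, F1791. After flipping Y the toolpath is (108.628,103.411) → (27.345,95.606).

Shape 3 is a open polyline drawn with `<polyline>`. Its stroke #ff00ff means score at S535, F1791. After flipping Y the toolpath is (42.991,124.753) → (229.332,113.992) → (49.509,171.454).

Shape 4 is a open polyline drawn with `<path>`. Its stroke #ff00ff means score at S535, F1791. After flipping Y the toolpath is (64.298,151.198) → (98.044,62.869) → (201.897,14.333) → (170.124,13.835) → (225.378,107.127) → (241.543,130.497).

Shape 5 is a cubic bezier drawn with `<path>`. Its stroke #ff00ff means score at S535, F1791. After flipping Y the toolpath is (85.876,37.767) → (103.457,37.991) → (145.929,54.632) → (189.448,76.795) → (210.172,93.586).

G21
G90
G00 X177.412 Y105.122
M4 S535
G01 X165.504 Y137.415 F1791
G01 X226.128 Y110.438 F1791
G01 X238.389 Y85.951 F1791
G01 X5.146 Y136.328 F1791
G01 X215.003 Y50.288 F1791
G01 X177.412 Y105.122 F1791
M5
G00 X108.628 Y103.411
M4 S535
G01 X27.345 Y95.606 F1791
M5
G00 X42.991 Y124.753
M4 S535
G01 X229.332 Y113.992 F1791
G01 X49.509 Y171.454 F1791
M5
G00 X64.298 Y151.198
M4 S535
G01 X98.044 Y62.869 F1791
G01 X201.897 Y14.333 F1791
G01 X170.124 Y13.835 F1791
G01 X225.378 Y107.127 F1791
G01 X241.543 Y130.497 F1791
M5
G00 X85.876 Y37.767
M4 S535
G01 X103.457 Y37.991 F1791
G01 X145.929 Y54.632 F1791
G01 X189.448 Y76.795 F1791
G01 X210.172 Y93.586 F1791
M5
G00 X0.000 Y0.000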